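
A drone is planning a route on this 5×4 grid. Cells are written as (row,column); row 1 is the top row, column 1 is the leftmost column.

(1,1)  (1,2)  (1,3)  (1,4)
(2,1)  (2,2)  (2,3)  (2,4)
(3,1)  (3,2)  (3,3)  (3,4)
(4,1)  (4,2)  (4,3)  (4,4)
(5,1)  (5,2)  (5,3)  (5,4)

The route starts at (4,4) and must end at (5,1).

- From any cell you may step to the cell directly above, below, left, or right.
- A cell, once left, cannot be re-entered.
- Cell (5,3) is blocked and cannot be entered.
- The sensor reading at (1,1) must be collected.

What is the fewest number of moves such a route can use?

10

Any route passes through (1,1) somewhere between (4,4) and (5,1). Summing Manhattan distances along the two legs ((4,4) → (1,1) → (5,1)) gives a lower bound of 6 + 4 = 10 moves.
A route of 10 moves achieves this: (4,4) → (3,4) → (2,4) → (1,4) → (1,3) → (1,2) → (1,1) → (2,1) → (3,1) → (4,1) → (5,1).
Since 10 matches the lower bound, it is optimal.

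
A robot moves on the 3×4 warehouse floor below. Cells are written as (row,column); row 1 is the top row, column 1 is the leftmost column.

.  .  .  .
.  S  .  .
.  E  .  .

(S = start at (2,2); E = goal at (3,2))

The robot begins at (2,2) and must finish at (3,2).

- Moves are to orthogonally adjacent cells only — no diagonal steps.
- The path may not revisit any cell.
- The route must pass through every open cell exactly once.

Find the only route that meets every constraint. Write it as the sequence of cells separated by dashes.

Need to visit all 12 open cells exactly once, starting at (2,2) and ending at (3,2).
Route from (2,2): right 1 to (2,3), down 1 to (3,3), right 1 to (3,4), up 2 to (1,4), left 3 to (1,1), down 2 to (3,1), right 1 to (3,2) — 11 moves in all.
Check: all 12 open cells covered.

(2,2) - (2,3) - (3,3) - (3,4) - (2,4) - (1,4) - (1,3) - (1,2) - (1,1) - (2,1) - (3,1) - (3,2)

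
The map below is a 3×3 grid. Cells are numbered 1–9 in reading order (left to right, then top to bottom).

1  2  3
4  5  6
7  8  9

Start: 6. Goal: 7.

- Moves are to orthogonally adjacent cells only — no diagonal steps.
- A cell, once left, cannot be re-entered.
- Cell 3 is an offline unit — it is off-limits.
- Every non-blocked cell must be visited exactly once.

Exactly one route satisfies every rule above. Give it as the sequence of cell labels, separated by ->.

6 -> 9 -> 8 -> 5 -> 2 -> 1 -> 4 -> 7

Need to visit all 8 open cells exactly once, starting at 6 and ending at 7.
Route from 6: down 1 to 9, left 1 to 8, up 2 to 2, left 1 to 1, down 2 to 7 — 7 moves in all.
Check: all 8 open cells covered.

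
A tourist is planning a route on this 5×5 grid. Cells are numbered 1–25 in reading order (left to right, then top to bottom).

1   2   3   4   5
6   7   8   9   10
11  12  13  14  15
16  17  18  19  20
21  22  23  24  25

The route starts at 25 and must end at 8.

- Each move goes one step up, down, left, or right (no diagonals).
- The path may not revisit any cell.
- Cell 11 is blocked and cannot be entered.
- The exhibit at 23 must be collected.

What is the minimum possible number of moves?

Any route passes through 23 somewhere between 25 and 8. Summing Manhattan distances along the two legs (25 → 23 → 8) gives a lower bound of 2 + 3 = 5 moves.
A route of 5 moves achieves this: 25 → 24 → 23 → 18 → 13 → 8.
Since 5 matches the lower bound, it is optimal.

5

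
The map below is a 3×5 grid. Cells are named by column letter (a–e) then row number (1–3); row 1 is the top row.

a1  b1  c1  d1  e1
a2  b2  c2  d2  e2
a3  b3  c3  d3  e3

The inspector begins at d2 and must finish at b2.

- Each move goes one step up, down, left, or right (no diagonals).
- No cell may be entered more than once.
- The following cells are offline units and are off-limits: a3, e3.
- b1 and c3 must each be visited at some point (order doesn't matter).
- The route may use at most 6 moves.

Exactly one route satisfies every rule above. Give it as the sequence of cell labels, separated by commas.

The budget equals the shortest possible length, so every move has to be on a shortest route through the required cells.
Route from d2: down 1 to d3, left 1 to c3, up 2 to c1, left 1 to b1, down 1 to b2 — 6 moves in all.
Check: all required cells visited; 6 ≤ 6 moves.

d2, d3, c3, c2, c1, b1, b2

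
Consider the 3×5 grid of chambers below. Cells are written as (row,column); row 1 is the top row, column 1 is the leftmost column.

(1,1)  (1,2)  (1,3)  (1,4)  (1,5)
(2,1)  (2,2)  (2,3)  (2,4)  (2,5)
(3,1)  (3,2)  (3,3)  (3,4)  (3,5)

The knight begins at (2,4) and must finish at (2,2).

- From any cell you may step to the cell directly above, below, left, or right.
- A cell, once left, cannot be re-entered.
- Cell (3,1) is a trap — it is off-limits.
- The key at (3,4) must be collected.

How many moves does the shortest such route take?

4

Any route passes through (3,4) somewhere between (2,4) and (2,2). Summing Manhattan distances along the two legs ((2,4) → (3,4) → (2,2)) gives a lower bound of 1 + 3 = 4 moves.
A route of 4 moves achieves this: (2,4) → (3,4) → (3,3) → (2,3) → (2,2).
Since 4 matches the lower bound, it is optimal.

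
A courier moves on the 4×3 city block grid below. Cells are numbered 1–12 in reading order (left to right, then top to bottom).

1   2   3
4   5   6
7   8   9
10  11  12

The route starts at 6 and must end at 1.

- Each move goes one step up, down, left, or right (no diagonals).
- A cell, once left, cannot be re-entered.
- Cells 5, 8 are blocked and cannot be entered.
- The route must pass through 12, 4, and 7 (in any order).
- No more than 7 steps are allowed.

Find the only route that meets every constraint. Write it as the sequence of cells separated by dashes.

The 7-move cap with required stops at 12, 4, 7 leaves no slack for detours.
Route from 6: 2× down (reaching 12), 2× left (reaching 10), 3× up (reaching 1) — 7 moves in all.
Check: all required cells visited; 7 ≤ 7 moves.

6 - 9 - 12 - 11 - 10 - 7 - 4 - 1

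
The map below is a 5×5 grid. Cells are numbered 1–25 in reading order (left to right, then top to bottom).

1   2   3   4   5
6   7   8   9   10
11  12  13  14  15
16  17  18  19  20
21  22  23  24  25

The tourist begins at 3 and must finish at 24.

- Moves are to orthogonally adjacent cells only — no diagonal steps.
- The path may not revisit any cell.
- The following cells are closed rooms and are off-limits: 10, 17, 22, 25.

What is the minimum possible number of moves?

The Manhattan distance from 3 to 24 is |1−5| + |3−4| = 5, so at least 5 moves are needed.
A route of 5 moves achieves this: 3 → 8 → 13 → 18 → 23 → 24.
Since 5 matches the lower bound, it is optimal.

5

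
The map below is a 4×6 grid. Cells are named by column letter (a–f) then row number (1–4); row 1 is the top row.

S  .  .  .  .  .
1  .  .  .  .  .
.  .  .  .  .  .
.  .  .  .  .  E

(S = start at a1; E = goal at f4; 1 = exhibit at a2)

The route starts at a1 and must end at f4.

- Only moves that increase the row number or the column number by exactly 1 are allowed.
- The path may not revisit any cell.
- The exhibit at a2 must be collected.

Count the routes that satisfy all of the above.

A right/down-only route from a1 to f4 makes exactly 3 down-moves and 5 right-moves in some order.
With no other constraints that would be C(8,3) = 56 routes.
Split at a2 and multiply the segment counts: a1→a2: 1; a2→f4: 21; product = 21.
That gives 21 routes.

21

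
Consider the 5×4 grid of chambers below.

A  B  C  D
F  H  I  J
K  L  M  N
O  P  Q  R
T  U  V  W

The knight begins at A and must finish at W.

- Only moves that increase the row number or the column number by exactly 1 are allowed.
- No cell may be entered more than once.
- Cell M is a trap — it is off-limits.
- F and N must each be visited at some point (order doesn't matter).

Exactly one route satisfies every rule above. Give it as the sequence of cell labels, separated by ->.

A -> F -> H -> I -> J -> N -> R -> W

Moves only go right or down, so the column and row indices never decrease.
Route from A: down to F, 3× right (reaching J), 3× down (reaching W) — 7 moves in all.
Check: all required cells visited.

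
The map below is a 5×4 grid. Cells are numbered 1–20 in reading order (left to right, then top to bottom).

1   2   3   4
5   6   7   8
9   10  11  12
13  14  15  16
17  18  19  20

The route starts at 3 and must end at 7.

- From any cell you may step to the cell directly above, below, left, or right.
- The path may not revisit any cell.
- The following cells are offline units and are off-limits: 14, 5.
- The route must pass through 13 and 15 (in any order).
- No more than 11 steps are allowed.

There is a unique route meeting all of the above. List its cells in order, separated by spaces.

The budget equals the shortest possible length, so every move has to be on a shortest route through the required cells.
Route from 3: left 1 to 2, down 2 to 10, left 1 to 9, down 2 to 17, right 2 to 19, up 3 to 7 — 11 moves in all.
Check: all required cells visited; 11 ≤ 11 moves.

3 2 6 10 9 13 17 18 19 15 11 7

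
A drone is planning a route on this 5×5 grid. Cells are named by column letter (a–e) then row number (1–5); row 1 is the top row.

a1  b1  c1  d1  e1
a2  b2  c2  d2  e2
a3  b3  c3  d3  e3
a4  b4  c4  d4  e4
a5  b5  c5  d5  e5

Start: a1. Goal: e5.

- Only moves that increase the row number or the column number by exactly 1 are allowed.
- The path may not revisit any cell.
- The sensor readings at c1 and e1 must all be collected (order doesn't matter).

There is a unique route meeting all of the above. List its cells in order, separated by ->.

Moves only go right or down, so the column and row indices never decrease.
Route from a1: right 4 to e1, down 4 to e5 — 8 moves in all.
Check: all required cells visited.

a1 -> b1 -> c1 -> d1 -> e1 -> e2 -> e3 -> e4 -> e5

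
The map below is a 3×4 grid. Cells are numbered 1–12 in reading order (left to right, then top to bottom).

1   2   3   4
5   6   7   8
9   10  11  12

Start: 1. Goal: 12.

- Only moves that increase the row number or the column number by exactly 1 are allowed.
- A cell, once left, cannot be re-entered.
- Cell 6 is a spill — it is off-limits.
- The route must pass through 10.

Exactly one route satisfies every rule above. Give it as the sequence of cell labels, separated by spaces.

1 5 9 10 11 12

Moves only go right or down, so the column and row indices never decrease.
Route from 1: down 2 to 9, right 3 to 12 — 5 moves in all.
Check: all required cells visited.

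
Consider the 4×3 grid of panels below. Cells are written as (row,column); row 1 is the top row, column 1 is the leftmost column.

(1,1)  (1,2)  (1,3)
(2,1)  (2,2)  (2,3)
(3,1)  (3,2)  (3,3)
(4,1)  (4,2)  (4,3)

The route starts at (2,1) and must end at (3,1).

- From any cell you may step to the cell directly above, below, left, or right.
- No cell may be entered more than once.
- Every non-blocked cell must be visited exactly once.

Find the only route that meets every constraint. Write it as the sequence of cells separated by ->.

(2,1) -> (1,1) -> (1,2) -> (1,3) -> (2,3) -> (2,2) -> (3,2) -> (3,3) -> (4,3) -> (4,2) -> (4,1) -> (3,1)

Need to visit all 12 open cells exactly once, starting at (2,1) and ending at (3,1).
Cell (4,3) has only two open neighbours ((3,3) and (4,2)), so the path must pass straight through it: one of those is the cell it's entered from and the other is where it exits.
Route from (2,1): up 1 to (1,1), right 2 to (1,3), down 1 to (2,3), left 1 to (2,2), down 1 to (3,2), right 1 to (3,3), down 1 to (4,3), left 2 to (4,1), up 1 to (3,1) — 11 moves in all.
Check: all 12 open cells covered.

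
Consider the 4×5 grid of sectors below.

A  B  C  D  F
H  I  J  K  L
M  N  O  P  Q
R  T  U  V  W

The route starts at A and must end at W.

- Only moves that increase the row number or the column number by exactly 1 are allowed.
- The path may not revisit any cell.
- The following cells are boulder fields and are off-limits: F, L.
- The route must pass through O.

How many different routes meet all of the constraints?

A right/down-only route from A to W makes exactly 3 down-moves and 4 right-moves in some order.
With no other constraints that would be C(7,3) = 35 routes.
Split at O and multiply the segment counts (each segment already excludes blocked cells): A→O: 6; O→W: 3; product = 18.
That gives 18 routes.

18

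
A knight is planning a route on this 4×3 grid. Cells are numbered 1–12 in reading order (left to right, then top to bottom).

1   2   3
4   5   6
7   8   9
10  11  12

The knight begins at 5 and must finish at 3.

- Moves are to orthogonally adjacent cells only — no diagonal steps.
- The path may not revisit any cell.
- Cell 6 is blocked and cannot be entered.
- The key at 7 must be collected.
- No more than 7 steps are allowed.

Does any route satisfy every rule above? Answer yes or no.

yes

One route that works: 5 → 8 → 7 → 4 → 1 → 2 → 3.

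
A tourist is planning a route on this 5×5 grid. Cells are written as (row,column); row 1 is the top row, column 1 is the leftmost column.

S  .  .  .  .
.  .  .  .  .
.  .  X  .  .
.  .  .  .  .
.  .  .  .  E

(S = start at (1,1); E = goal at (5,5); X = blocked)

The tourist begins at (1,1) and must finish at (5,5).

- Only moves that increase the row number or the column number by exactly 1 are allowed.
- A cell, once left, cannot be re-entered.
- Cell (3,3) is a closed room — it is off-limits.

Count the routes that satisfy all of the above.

A right/down-only route from (1,1) to (5,5) makes exactly 4 down-moves and 4 right-moves in some order.
With no other constraints that would be C(8,4) = 70 routes.
Subtract routes through each blocked cell (inclusion–exclusion for overlaps): − through (3,3): 36 → 34.
That gives 34 routes.

34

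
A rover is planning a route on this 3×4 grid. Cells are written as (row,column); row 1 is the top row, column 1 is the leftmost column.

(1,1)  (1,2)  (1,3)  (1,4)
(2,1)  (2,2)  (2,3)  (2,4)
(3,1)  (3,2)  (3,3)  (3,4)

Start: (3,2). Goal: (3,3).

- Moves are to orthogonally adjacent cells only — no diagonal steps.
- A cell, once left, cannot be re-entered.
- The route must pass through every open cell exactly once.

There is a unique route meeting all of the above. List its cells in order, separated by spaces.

Need to visit all 12 open cells exactly once, starting at (3,2) and ending at (3,3).
Cell (3,4) has only two open neighbours ((2,4) and (3,3)), so the path must pass straight through it: one of those is the cell it's entered from and the other is where it exits.
Route from (3,2): left 1 to (3,1), up 2 to (1,1), right 1 to (1,2), down 1 to (2,2), right 1 to (2,3), up 1 to (1,3), right 1 to (1,4), down 2 to (3,4), left 1 to (3,3) — 11 moves in all.
Check: all 12 open cells covered.

(3,2) (3,1) (2,1) (1,1) (1,2) (2,2) (2,3) (1,3) (1,4) (2,4) (3,4) (3,3)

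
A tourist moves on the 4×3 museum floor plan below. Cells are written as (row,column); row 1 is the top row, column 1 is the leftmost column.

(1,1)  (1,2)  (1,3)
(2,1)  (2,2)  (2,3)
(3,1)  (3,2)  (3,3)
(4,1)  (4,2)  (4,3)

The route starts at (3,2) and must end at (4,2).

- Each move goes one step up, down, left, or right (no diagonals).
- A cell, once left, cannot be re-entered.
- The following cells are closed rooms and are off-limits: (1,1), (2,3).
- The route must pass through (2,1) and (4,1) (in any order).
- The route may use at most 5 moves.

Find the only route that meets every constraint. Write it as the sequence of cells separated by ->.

(3,2) -> (2,2) -> (2,1) -> (3,1) -> (4,1) -> (4,2)

The 5-move cap with required stops at (2,1), (4,1) leaves no slack for detours.
Route from (3,2): up to (2,2), left to (2,1), 2× down (reaching (4,1)), right to (4,2) — 5 moves in all.
Check: all required cells visited; 5 ≤ 5 moves.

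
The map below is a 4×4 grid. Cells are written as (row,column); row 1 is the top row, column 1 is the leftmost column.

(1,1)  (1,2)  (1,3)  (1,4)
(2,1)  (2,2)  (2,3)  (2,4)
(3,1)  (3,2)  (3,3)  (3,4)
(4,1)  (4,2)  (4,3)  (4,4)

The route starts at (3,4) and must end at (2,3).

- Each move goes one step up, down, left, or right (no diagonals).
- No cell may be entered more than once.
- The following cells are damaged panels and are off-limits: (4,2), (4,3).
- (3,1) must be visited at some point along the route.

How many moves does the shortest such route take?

Any route passes through (3,1) somewhere between (3,4) and (2,3). Summing Manhattan distances along the two legs ((3,4) → (3,1) → (2,3)) gives a lower bound of 3 + 3 = 6 moves.
A route of 6 moves achieves this: (3,4) → (3,3) → (3,2) → (3,1) → (2,1) → (2,2) → (2,3).
Since 6 matches the lower bound, it is optimal.

6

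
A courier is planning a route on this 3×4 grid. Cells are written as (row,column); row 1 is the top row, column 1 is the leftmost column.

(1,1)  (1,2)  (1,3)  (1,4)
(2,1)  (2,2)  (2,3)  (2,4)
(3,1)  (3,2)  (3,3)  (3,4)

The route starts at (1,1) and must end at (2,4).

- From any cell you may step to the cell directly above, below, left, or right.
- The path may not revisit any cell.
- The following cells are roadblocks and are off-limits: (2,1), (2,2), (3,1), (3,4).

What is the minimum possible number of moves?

4

The Manhattan distance from (1,1) to (2,4) is |1−2| + |1−4| = 4, so at least 4 moves are needed.
A route of 4 moves achieves this: (1,1) → (1,2) → (1,3) → (2,3) → (2,4).
Since 4 matches the lower bound, it is optimal.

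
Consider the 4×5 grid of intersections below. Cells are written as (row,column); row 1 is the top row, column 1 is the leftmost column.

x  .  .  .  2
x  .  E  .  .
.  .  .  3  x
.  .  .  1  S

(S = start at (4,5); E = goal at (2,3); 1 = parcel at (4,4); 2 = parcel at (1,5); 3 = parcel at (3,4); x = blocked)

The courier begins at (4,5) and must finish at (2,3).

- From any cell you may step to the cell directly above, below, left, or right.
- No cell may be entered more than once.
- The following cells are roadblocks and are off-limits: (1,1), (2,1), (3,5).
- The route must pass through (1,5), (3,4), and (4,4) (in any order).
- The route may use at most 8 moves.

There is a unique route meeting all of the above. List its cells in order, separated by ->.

The budget equals the shortest possible length, so every move has to be on a shortest route through the required cells.
Route from (4,5): left 1 to (4,4), up 2 to (2,4), right 1 to (2,5), up 1 to (1,5), left 2 to (1,3), down 1 to (2,3) — 8 moves in all.
Check: all required cells visited; 8 ≤ 8 moves.

(4,5) -> (4,4) -> (3,4) -> (2,4) -> (2,5) -> (1,5) -> (1,4) -> (1,3) -> (2,3)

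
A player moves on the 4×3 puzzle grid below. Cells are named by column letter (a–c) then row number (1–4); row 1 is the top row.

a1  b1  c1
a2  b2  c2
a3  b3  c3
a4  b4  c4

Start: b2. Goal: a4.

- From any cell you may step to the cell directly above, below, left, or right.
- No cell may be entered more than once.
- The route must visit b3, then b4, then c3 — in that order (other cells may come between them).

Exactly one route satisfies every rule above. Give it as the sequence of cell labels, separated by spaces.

The waypoints must appear in the order b3, b4, c3, with no cell reused.
Route from b2: down 2 to b4, right 1 to c4, up 3 to c1, left 2 to a1, down 3 to a4 — 11 moves in all.
Check: order respected (b3 at step 1, b4 at step 2, c3 at step 4).

b2 b3 b4 c4 c3 c2 c1 b1 a1 a2 a3 a4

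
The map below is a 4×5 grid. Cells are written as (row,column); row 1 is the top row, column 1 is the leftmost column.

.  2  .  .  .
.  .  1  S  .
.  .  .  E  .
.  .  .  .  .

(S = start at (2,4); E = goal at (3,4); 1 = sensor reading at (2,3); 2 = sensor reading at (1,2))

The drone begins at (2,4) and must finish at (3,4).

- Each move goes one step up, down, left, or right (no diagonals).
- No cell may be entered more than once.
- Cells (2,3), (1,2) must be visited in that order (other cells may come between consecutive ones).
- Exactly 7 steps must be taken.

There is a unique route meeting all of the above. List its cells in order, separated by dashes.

The waypoints must appear in the order (2,3), (1,2), with no cell reused.
Route from (2,4): left 1 to (2,3), up 1 to (1,3), left 1 to (1,2), down 2 to (3,2), right 2 to (3,4) — 7 moves in all.
Check: order respected (1 at step 1, 2 at step 3); 7 moves as required.

(2,4) - (2,3) - (1,3) - (1,2) - (2,2) - (3,2) - (3,3) - (3,4)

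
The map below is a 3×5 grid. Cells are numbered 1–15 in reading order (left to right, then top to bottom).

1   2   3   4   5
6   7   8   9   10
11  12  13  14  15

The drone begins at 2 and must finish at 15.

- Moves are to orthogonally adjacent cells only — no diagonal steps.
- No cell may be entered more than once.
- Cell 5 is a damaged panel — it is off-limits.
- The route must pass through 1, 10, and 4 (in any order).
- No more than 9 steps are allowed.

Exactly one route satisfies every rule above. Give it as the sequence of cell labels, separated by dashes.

The budget equals the shortest possible length, so every move has to be on a shortest route through the required cells.
Route from 2: left 1 to 1, down 1 to 6, right 2 to 8, up 1 to 3, right 1 to 4, down 1 to 9, right 1 to 10, down 1 to 15 — 9 moves in all.
Check: all required cells visited; 9 ≤ 9 moves.

2 - 1 - 6 - 7 - 8 - 3 - 4 - 9 - 10 - 15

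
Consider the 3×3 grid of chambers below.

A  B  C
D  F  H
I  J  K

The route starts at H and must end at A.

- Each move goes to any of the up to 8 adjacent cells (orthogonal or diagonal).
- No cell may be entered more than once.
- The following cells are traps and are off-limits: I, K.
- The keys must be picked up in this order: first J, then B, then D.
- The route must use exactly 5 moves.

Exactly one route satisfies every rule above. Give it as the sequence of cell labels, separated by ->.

The waypoints must appear in the order J, B, D, with no cell reused.
Route from H: down-left 1 to J, up 2 to B, down-left 1 to D, up 1 to A — 5 moves in all.
Check: order respected (J at step 1, B at step 3, D at step 4); 5 moves as required.

H -> J -> F -> B -> D -> A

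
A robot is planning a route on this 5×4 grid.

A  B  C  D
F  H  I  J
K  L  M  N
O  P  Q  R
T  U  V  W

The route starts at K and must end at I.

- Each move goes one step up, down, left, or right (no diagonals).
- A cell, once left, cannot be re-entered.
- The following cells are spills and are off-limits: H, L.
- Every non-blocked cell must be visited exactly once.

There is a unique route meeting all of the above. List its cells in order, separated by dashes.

K - F - A - B - C - D - J - N - R - W - V - U - T - O - P - Q - M - I

Need to visit all 18 open cells exactly once, starting at K and ending at I.
Route from K: 2× up (reaching A), 3× right (reaching D), 4× down (reaching W), 3× left (reaching T), up to O, 2× right (reaching Q), 2× up (reaching I) — 17 moves in all.
Check: all 18 open cells covered.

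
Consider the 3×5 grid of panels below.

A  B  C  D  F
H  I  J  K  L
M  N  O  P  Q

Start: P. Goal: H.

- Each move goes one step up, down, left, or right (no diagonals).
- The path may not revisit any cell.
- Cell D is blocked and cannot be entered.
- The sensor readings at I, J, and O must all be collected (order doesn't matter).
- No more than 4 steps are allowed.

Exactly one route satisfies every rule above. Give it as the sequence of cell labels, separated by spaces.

P O J I H

The 4-move cap with required stops at I, J, O leaves no slack for detours.
Route from P: left 1 to O, up 1 to J, left 2 to H — 4 moves in all.
Check: all required cells visited; 4 ≤ 4 moves.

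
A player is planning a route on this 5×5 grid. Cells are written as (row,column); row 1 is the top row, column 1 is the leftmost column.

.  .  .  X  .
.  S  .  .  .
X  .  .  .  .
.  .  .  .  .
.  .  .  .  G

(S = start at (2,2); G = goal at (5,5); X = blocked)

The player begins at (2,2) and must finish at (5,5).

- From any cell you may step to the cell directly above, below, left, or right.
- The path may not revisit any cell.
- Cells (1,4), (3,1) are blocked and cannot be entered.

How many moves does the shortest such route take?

6

The Manhattan distance from (2,2) to (5,5) is |2−5| + |2−5| = 6, so at least 6 moves are needed.
A route of 6 moves achieves this: (2,2) → (3,2) → (4,2) → (5,2) → (5,3) → (5,4) → (5,5).
Since 6 matches the lower bound, it is optimal.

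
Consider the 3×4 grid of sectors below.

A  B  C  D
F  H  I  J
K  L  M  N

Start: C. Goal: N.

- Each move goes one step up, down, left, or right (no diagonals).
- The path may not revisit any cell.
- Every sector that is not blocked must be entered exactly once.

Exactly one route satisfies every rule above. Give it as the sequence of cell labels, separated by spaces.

Need to visit all 12 open cells exactly once, starting at C and ending at N.
Cell D has only two open neighbours (J and C), so the path must pass straight through it: one of those is the cell it's entered from and the other is where it exits.
Route from C: right 1 to D, down 1 to J, left 2 to H, up 1 to B, left 1 to A, down 2 to K, right 3 to N — 11 moves in all.
Check: all 12 open cells covered.

C D J I H B A F K L M N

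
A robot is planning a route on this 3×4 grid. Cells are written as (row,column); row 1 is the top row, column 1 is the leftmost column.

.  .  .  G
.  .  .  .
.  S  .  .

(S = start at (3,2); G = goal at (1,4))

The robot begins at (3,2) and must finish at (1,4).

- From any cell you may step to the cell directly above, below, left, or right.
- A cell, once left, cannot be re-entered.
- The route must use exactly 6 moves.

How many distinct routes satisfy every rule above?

Need simple routes of exactly 6 moves from (3,2) to (1,4) (Manhattan distance 4, so 1 moves are spent on a detour and 1 undoing it).
Branch systematically from the start, pruning whenever the remaining move budget drops below the Manhattan distance to (1,4) or differs from it in parity. Grouping the completions by first move — via (2,2): 3; via (3,1): 4; via (3,3): 2 — and summing: 3 + 4 + 2 = 9.
That gives 9 routes.

9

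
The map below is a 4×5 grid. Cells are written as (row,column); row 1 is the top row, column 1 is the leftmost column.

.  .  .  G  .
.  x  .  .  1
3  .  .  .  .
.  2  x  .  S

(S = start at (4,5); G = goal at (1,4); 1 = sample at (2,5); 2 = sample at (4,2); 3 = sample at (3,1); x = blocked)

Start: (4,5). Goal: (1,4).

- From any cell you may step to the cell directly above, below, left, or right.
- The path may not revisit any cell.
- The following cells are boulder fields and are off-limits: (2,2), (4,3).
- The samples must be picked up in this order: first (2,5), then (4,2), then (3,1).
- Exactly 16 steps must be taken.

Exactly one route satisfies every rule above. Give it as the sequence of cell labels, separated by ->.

The waypoints must appear in the order (2,5), (4,2), (3,1), with no cell reused.
Route from (4,5): left 1 to (4,4), up 1 to (3,4), right 1 to (3,5), up 1 to (2,5), left 2 to (2,3), down 1 to (3,3), left 1 to (3,2), down 1 to (4,2), left 1 to (4,1), up 3 to (1,1), right 3 to (1,4) — 16 moves in all.
Check: order respected (1 at step 4, 2 at step 9, 3 at step 11); 16 moves as required.

(4,5) -> (4,4) -> (3,4) -> (3,5) -> (2,5) -> (2,4) -> (2,3) -> (3,3) -> (3,2) -> (4,2) -> (4,1) -> (3,1) -> (2,1) -> (1,1) -> (1,2) -> (1,3) -> (1,4)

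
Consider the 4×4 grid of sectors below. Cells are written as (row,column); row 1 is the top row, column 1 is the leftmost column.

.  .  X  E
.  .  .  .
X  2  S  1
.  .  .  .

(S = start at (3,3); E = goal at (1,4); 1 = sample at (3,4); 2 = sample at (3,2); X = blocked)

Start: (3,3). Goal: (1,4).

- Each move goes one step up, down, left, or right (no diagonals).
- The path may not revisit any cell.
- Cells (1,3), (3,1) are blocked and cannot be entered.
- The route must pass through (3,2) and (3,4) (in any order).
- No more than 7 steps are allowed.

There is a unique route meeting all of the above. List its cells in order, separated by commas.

The 7-move cap with required stops at (3,2), (3,4) leaves no slack for detours.
Route from (3,3): left to (3,2), down to (4,2), 2× right (reaching (4,4)), 3× up (reaching (1,4)) — 7 moves in all.
Check: all required cells visited; 7 ≤ 7 moves.

(3,3), (3,2), (4,2), (4,3), (4,4), (3,4), (2,4), (1,4)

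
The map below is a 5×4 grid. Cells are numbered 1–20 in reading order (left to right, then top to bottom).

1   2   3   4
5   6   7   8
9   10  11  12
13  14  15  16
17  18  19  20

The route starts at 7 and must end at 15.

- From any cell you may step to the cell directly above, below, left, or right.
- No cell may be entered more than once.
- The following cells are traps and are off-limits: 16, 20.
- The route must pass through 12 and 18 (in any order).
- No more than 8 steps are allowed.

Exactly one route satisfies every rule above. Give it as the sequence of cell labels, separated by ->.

The budget equals the shortest possible length, so every move has to be on a shortest route through the required cells.
Route from 7: right to 8, down to 12, 2× left (reaching 10), 2× down (reaching 18), right to 19, up to 15 — 8 moves in all.
Check: all required cells visited; 8 ≤ 8 moves.

7 -> 8 -> 12 -> 11 -> 10 -> 14 -> 18 -> 19 -> 15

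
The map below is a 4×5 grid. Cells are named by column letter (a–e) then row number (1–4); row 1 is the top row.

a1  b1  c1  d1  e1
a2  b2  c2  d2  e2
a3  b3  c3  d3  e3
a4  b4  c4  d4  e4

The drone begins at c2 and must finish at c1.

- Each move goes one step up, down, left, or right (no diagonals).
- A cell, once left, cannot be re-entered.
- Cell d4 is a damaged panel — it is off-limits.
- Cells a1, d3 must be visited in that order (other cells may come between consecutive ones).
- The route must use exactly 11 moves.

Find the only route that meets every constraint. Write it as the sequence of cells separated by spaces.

c2 b2 b1 a1 a2 a3 b3 c3 d3 d2 d1 c1

The waypoints must appear in the order a1, d3, with no cell reused.
Route from c2: left 1 to b2, up 1 to b1, left 1 to a1, down 2 to a3, right 3 to d3, up 2 to d1, left 1 to c1 — 11 moves in all.
Check: order respected (a1 at step 3, d3 at step 8); 11 moves as required.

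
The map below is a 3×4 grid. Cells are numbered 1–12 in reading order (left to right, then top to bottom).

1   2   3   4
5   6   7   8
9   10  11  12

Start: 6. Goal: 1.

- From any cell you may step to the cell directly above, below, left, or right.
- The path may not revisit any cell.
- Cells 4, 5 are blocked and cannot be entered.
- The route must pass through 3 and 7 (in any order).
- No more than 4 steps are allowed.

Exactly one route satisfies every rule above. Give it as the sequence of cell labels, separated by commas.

Any route must reach 3 and 7 and still end at 1 within 4 moves, so the order of the required stops is forced.
Route from 6: right to 7, up to 3, 2× left (reaching 1) — 4 moves in all.
Check: all required cells visited; 4 ≤ 4 moves.

6, 7, 3, 2, 1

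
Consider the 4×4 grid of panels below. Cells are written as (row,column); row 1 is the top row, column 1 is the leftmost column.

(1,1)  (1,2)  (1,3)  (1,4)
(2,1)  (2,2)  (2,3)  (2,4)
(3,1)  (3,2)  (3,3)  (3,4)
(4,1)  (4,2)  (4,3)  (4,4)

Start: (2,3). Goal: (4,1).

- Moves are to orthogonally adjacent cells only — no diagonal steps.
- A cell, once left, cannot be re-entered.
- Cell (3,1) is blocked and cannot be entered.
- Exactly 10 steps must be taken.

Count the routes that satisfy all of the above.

9

Need simple routes of exactly 10 moves from (2,3) to (4,1) (Manhattan distance 4, so 3 moves are spent on a detour and 3 undoing it).
Branch systematically from the start, pruning whenever the remaining move budget drops below the Manhattan distance to (4,1) or differs from it in parity. Grouping the completions by first move — via (1,3): 3; via (3,3): 1; via (2,2): 3; via (2,4): 2 — and summing: 3 + 1 + 3 + 2 = 9.
That gives 9 routes.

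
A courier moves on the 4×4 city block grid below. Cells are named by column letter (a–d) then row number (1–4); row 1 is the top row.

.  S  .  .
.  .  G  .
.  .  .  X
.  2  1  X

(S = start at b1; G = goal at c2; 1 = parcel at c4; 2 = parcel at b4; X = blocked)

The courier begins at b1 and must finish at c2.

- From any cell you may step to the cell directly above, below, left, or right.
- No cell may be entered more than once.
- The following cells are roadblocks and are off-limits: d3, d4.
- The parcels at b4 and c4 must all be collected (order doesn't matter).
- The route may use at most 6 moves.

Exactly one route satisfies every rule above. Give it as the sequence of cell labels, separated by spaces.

b1 b2 b3 b4 c4 c3 c2

The 6-move cap with required stops at b4, c4 leaves no slack for detours.
Route from b1: 3× down (reaching b4), right to c4, 2× up (reaching c2) — 6 moves in all.
Check: all required cells visited; 6 ≤ 6 moves.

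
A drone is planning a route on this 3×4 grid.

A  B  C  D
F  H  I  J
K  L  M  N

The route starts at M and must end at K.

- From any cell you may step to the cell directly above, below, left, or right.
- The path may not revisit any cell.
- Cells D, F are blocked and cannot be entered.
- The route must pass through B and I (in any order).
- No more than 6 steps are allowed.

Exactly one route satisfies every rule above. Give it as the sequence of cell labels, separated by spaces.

The budget equals the shortest possible length, so every move has to be on a shortest route through the required cells.
Route from M: 2× up (reaching C), left to B, 2× down (reaching L), left to K — 6 moves in all.
Check: all required cells visited; 6 ≤ 6 moves.

M I C B H L K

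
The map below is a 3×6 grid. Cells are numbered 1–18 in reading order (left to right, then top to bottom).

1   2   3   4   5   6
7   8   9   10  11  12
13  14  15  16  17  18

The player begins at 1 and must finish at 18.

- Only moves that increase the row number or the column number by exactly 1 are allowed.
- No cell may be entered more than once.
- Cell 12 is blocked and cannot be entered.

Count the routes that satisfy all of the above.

15

A right/down-only route from 1 to 18 makes exactly 2 down-moves and 5 right-moves in some order.
With no other constraints that would be C(7,2) = 21 routes.
Subtract routes through each blocked cell (inclusion–exclusion for overlaps): − through 12: 6 → 15.
That gives 15 routes.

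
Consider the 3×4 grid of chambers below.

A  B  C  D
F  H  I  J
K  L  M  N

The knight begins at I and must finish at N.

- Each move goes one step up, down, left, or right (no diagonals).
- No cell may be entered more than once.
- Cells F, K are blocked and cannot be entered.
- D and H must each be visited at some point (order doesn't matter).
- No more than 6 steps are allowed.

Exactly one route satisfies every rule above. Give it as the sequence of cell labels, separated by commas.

The 6-move cap with required stops at D, H leaves no slack for detours.
Route from I: left to H, up to B, 2× right (reaching D), 2× down (reaching N) — 6 moves in all.
Check: all required cells visited; 6 ≤ 6 moves.

I, H, B, C, D, J, N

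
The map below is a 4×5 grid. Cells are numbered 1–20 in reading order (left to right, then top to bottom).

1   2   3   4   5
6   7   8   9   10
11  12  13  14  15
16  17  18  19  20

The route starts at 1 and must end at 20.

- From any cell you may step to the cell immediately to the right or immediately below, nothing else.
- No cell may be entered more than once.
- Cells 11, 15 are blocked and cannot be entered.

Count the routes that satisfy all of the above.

16

A right/down-only route from 1 to 20 makes exactly 3 down-moves and 4 right-moves in some order.
With no other constraints that would be C(7,3) = 35 routes.
Subtract routes through each blocked cell (inclusion–exclusion for overlaps): − through 11: 5 − through 15: 15 + through 11&15: 1 → 16.
That gives 16 routes.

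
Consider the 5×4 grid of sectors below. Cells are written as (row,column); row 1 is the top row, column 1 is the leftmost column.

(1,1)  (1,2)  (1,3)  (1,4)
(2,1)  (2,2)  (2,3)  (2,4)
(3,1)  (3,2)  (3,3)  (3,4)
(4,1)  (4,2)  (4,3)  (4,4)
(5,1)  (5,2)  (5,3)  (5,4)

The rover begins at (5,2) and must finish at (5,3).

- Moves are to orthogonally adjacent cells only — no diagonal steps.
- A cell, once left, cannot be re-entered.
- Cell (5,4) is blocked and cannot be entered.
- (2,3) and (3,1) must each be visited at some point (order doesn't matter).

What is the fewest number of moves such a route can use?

Any route passes through (2,3) and (3,1) in some order between (5,2) and (5,3). Summing Manhattan distances along each leg and taking the cheapest ordering ((5,2) → (3,1) → (2,3) → (5,3)) gives a lower bound of 3 + 3 + 3 = 9 moves.
A route of 9 moves achieves this: (5,2) → (4,2) → (3,2) → (3,1) → (2,1) → (2,2) → (2,3) → (3,3) → (4,3) → (5,3).
Since 9 matches the lower bound, it is optimal.

9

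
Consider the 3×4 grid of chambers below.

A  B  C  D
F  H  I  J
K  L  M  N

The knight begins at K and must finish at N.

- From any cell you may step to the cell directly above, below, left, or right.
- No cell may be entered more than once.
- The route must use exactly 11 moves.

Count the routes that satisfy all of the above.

Need simple routes of exactly 11 moves from K to N (Manhattan distance 3, so 4 moves are spent on a detour and 4 undoing it).
Enumerating: K F A B H L M I C D J N | K F A B C D J I H L M N | K L H F A B C D J I M N | K L M I H F A B C D J N.
That gives 4 routes.

4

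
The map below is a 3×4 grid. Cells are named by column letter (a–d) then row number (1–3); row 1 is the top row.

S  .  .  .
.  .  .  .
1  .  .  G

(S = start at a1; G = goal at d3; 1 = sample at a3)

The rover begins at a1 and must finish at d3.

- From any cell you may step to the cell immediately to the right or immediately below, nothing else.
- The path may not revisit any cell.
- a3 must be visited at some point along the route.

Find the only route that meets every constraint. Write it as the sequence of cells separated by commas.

Moves only go right or down, so the column and row indices never decrease.
Route from a1: down 2 to a3, right 3 to d3 — 5 moves in all.
Check: all required cells visited.

a1, a2, a3, b3, c3, d3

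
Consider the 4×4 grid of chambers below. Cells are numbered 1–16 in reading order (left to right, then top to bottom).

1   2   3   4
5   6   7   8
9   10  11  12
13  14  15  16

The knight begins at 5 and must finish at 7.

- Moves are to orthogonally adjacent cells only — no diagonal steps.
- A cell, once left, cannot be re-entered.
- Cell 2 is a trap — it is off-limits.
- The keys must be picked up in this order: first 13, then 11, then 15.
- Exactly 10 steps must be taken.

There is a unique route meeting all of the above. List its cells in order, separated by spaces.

The waypoints must appear in the order 13, 11, 15, with no cell reused.
Route from 5: 2× down (reaching 13), right to 14, up to 10, right to 11, down to 15, right to 16, 2× up (reaching 8), left to 7 — 10 moves in all.
Check: order respected (13 at step 2, 11 at step 5, 15 at step 6); 10 moves as required.

5 9 13 14 10 11 15 16 12 8 7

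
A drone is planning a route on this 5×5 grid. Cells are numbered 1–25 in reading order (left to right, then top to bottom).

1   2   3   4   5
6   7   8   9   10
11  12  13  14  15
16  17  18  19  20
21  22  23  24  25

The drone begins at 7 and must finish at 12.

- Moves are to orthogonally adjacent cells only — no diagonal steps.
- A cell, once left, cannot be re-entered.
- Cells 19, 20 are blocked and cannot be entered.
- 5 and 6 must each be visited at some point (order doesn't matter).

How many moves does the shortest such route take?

11

Any route passes through 5 and 6 in some order between 7 and 12. Summing Manhattan distances along each leg and taking the cheapest ordering (7 → 6 → 5 → 12) gives a lower bound of 1 + 5 + 5 = 11 moves.
A route of 11 moves achieves this: 7 → 6 → 1 → 2 → 3 → 4 → 5 → 10 → 15 → 14 → 13 → 12.
Since 11 matches the lower bound, it is optimal.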